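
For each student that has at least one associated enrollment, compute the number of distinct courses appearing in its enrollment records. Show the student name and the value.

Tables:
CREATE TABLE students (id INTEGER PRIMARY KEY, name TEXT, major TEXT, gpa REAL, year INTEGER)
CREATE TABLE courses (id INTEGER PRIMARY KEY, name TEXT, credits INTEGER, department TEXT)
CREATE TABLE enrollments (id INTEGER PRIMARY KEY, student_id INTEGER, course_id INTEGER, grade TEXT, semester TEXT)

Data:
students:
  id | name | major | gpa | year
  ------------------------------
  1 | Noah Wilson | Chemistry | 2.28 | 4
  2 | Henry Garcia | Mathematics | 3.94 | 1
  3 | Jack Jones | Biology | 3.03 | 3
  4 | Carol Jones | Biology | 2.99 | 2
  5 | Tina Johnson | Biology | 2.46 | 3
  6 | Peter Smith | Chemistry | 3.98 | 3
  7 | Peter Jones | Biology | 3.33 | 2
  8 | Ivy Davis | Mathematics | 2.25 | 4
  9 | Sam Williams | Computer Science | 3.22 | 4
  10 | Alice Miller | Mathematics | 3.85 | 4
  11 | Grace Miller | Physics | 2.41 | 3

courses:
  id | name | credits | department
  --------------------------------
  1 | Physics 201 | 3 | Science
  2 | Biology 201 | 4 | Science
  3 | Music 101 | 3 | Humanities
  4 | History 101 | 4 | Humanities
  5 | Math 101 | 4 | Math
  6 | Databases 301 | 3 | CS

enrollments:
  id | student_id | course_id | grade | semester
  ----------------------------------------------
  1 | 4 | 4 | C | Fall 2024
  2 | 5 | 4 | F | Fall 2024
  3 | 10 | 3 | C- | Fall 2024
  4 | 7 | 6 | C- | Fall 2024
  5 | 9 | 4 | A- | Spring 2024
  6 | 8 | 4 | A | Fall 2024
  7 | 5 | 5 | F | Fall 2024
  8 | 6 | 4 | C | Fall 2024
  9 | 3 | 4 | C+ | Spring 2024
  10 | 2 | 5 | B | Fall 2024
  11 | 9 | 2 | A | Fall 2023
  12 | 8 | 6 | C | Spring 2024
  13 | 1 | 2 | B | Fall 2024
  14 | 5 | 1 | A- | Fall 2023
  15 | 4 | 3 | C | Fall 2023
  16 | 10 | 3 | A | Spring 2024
SELECT p.name, COUNT(DISTINCT c.course_id) AS distinct_course_count FROM enrollments c JOIN students p ON c.student_id = p.id GROUP BY p.id, p.name

Execution result:
name | distinct_course_count
Noah Wilson | 1
Henry Garcia | 1
Jack Jones | 1
Carol Jones | 2
Tina Johnson | 3
Peter Smith | 1
Peter Jones | 1
Ivy Davis | 2
Sam Williams | 2
Alice Miller | 1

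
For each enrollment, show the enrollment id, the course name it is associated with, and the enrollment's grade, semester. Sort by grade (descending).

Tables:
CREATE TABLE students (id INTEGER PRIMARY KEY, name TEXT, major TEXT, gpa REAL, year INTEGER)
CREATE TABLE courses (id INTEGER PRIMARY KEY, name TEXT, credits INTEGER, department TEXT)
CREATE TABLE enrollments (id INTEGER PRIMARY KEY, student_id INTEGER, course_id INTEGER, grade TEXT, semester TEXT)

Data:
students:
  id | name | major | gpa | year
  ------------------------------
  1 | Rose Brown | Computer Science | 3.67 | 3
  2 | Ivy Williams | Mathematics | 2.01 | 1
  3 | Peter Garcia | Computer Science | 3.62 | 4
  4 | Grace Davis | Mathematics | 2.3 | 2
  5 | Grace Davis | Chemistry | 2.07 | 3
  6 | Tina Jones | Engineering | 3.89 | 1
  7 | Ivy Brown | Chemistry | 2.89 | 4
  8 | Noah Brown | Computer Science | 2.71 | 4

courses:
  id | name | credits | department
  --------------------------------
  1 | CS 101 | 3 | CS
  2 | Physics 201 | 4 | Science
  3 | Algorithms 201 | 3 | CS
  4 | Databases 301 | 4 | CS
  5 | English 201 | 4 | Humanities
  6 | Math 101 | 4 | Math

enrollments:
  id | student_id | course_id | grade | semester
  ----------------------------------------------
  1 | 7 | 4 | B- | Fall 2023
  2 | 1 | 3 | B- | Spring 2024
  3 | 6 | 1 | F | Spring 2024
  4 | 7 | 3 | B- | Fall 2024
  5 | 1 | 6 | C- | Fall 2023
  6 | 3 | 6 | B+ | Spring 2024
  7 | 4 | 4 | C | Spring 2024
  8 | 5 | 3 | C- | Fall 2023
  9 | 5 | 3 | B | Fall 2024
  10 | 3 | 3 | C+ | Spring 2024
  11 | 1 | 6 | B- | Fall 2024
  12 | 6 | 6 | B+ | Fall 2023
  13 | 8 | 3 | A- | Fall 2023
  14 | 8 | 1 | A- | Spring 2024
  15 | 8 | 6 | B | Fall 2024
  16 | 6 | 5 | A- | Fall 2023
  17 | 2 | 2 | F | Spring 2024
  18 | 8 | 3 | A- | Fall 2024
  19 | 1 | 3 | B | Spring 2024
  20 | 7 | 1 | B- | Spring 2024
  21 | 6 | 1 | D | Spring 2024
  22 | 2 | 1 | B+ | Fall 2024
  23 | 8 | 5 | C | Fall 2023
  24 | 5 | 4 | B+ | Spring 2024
SELECT c.id, p.name AS course, c.grade, c.semester FROM enrollments c JOIN courses p ON c.course_id = p.id ORDER BY c.grade DESC

Execution result:
id | course | grade | semester
3 | CS 101 | F | Spring 2024
17 | Physics 201 | F | Spring 2024
21 | CS 101 | D | Spring 2024
5 | Math 101 | C- | Fall 2023
8 | Algorithms 201 | C- | Fall 2023
10 | Algorithms 201 | C+ | Spring 2024
7 | Databases 301 | C | Spring 2024
23 | English 201 | C | Fall 2023
1 | Databases 301 | B- | Fall 2023
2 | Algorithms 201 | B- | Spring 2024
4 | Algorithms 201 | B- | Fall 2024
11 | Math 101 | B- | Fall 2024
20 | CS 101 | B- | Spring 2024
6 | Math 101 | B+ | Spring 2024
12 | Math 101 | B+ | Fall 2023
22 | CS 101 | B+ | Fall 2024
24 | Databases 301 | B+ | Spring 2024
9 | Algorithms 201 | B | Fall 2024
15 | Math 101 | B | Fall 2024
19 | Algorithms 201 | B | Spring 2024
13 | Algorithms 201 | A- | Fall 2023
14 | CS 101 | A- | Spring 2024
16 | English 201 | A- | Fall 2023
18 | Algorithms 201 | A- | Fall 2024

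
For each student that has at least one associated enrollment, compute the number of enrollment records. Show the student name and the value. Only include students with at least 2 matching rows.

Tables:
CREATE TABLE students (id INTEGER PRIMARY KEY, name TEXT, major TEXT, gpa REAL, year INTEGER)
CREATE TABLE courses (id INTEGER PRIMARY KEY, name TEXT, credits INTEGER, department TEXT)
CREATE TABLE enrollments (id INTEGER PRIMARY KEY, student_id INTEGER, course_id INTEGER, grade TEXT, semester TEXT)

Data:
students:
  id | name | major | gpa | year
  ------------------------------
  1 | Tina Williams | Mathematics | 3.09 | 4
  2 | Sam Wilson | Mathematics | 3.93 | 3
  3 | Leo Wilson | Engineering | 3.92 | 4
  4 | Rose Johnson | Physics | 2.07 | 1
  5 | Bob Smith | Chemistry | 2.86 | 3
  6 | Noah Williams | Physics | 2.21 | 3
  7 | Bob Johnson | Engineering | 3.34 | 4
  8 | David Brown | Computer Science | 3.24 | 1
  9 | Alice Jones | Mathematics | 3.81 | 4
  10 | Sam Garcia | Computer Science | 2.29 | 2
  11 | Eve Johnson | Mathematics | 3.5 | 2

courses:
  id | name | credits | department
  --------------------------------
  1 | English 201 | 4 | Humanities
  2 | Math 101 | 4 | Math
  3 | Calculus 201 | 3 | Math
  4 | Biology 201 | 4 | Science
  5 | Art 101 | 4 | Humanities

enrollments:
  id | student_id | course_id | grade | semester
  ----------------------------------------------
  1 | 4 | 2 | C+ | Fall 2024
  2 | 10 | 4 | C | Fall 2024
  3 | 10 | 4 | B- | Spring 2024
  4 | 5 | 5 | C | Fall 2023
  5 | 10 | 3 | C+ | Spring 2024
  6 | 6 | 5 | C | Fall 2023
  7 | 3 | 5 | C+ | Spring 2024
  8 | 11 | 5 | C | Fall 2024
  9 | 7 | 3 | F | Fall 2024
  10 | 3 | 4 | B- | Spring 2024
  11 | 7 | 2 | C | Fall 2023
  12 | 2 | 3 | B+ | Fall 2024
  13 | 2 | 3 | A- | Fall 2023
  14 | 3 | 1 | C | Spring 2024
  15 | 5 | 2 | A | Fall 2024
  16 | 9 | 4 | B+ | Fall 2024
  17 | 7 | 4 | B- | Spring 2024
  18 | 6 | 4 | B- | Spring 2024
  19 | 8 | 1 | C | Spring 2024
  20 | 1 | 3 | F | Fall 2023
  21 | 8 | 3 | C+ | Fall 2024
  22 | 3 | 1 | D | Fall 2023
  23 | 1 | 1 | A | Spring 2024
SELECT p.name, COUNT(*) AS n FROM enrollments c JOIN students p ON c.student_id = p.id GROUP BY p.id, p.name HAVING COUNT(*) >= 2

Execution result:
name | n
Tina Williams | 2
Sam Wilson | 2
Leo Wilson | 4
Bob Smith | 2
Noah Williams | 2
Bob Johnson | 3
David Brown | 2
Sam Garcia | 3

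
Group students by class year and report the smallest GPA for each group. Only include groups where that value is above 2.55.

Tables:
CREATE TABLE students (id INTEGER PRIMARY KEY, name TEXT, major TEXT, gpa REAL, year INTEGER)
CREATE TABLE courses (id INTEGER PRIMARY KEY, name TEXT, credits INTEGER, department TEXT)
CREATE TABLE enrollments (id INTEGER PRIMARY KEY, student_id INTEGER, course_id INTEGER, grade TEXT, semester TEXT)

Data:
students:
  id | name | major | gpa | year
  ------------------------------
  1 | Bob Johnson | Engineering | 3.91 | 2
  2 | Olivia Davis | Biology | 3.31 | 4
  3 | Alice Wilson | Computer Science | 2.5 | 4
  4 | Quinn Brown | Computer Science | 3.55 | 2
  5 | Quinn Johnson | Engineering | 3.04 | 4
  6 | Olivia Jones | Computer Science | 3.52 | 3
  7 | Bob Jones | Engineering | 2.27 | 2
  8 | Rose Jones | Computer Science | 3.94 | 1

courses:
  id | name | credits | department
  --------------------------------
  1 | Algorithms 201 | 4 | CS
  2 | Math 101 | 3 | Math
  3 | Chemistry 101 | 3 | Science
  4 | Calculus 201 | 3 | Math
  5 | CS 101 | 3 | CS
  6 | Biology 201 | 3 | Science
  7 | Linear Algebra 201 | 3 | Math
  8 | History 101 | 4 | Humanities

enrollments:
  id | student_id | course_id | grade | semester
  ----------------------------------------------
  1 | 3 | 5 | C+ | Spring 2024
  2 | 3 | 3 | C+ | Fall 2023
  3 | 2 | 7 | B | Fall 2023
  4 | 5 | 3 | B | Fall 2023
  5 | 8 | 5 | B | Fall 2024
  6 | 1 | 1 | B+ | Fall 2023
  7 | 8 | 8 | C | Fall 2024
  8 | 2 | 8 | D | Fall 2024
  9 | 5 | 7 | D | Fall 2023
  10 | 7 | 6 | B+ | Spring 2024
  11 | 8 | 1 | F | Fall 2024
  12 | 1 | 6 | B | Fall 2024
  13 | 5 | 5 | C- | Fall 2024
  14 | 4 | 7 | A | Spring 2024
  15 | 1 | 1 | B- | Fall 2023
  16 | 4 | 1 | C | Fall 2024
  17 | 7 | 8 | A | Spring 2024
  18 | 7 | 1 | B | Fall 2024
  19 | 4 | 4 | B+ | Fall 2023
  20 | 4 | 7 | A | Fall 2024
SELECT year, MIN(gpa) AS min_gpa FROM students GROUP BY year HAVING MIN(gpa) > 2.55

Execution result:
year | min_gpa
1 | 3.94
3 | 3.52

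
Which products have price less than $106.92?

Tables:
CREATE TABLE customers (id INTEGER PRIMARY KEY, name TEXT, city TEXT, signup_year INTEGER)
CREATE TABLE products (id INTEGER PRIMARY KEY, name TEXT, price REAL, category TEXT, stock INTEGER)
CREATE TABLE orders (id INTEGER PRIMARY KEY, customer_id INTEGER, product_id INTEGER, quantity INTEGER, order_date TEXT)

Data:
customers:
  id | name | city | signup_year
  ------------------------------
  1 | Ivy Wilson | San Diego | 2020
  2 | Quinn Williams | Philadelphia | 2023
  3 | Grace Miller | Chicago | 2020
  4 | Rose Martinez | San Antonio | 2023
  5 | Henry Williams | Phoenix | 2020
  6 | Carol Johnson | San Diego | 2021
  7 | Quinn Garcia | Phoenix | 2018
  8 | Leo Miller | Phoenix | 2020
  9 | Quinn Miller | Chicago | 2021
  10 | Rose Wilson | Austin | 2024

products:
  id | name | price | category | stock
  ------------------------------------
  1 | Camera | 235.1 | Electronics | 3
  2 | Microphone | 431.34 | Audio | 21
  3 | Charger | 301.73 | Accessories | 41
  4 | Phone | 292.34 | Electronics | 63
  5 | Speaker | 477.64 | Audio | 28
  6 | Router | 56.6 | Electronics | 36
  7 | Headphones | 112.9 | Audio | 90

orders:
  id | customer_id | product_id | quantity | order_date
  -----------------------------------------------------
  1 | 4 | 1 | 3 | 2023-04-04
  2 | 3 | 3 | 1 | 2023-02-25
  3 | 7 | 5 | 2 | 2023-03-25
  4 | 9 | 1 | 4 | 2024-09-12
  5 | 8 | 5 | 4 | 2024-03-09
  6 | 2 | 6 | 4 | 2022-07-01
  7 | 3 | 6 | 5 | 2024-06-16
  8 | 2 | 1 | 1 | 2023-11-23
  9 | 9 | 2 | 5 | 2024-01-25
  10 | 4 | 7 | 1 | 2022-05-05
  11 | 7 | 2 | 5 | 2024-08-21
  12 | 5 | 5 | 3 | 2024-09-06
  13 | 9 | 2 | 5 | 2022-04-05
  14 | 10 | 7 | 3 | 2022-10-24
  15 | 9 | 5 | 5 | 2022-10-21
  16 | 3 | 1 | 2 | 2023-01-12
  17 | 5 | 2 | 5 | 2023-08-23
SELECT name, price FROM products WHERE price < 106.92

Execution result:
name | price
Router | 56.60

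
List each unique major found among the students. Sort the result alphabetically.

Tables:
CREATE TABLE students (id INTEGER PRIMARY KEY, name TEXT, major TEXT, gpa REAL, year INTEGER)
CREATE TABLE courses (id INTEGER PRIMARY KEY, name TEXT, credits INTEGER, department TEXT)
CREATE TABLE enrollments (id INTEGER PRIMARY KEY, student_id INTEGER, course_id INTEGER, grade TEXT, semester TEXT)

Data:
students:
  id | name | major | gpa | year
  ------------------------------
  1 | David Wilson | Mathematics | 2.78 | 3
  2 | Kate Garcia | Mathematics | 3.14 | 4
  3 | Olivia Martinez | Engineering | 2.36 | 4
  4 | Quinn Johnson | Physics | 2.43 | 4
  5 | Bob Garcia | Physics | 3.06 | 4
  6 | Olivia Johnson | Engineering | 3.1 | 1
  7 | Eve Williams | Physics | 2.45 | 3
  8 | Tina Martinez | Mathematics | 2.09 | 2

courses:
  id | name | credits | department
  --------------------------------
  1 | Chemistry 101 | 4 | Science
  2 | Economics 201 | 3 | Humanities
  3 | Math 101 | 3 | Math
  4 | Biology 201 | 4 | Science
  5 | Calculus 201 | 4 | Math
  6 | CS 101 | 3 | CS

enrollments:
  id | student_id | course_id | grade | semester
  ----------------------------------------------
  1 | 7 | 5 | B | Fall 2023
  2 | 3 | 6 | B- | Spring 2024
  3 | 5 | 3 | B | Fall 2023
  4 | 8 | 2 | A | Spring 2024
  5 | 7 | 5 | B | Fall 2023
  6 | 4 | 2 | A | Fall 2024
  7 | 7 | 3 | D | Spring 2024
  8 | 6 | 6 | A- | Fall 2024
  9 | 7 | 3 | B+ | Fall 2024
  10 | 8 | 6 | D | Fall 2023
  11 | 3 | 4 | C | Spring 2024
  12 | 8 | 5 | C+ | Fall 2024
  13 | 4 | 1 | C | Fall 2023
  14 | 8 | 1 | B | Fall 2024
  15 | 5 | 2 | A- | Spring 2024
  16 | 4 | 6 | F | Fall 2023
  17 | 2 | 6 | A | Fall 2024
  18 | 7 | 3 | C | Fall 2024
SELECT DISTINCT major FROM students ORDER BY major

Execution result:
major
Engineering
Mathematics
Physics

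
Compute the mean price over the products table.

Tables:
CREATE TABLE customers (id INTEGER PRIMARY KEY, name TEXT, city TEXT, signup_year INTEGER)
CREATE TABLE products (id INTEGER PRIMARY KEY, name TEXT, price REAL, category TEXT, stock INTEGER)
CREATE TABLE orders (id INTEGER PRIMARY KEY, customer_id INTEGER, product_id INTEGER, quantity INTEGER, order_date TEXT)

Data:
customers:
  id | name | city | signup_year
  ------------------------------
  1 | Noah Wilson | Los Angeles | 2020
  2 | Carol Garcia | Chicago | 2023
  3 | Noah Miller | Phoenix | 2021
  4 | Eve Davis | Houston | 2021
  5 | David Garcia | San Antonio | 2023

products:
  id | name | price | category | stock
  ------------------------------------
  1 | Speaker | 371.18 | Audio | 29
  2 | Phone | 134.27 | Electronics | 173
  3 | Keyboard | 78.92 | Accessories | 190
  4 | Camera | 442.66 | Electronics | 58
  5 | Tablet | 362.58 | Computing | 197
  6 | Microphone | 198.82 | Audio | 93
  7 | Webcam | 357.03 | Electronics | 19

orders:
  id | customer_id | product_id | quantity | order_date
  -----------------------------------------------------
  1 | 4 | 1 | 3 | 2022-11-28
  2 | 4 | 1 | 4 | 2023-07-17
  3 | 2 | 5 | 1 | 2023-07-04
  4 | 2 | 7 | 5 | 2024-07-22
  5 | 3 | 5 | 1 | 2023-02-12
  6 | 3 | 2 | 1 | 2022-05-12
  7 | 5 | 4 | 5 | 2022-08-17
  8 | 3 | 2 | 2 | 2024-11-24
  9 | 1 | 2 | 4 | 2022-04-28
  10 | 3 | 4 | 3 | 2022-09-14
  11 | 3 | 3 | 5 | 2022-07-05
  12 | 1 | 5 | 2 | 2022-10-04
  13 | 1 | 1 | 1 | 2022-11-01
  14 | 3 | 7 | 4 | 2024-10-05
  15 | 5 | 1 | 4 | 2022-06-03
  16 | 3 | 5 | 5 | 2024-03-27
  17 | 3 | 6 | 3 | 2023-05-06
SELECT AVG(price) FROM products

Execution result:
277.92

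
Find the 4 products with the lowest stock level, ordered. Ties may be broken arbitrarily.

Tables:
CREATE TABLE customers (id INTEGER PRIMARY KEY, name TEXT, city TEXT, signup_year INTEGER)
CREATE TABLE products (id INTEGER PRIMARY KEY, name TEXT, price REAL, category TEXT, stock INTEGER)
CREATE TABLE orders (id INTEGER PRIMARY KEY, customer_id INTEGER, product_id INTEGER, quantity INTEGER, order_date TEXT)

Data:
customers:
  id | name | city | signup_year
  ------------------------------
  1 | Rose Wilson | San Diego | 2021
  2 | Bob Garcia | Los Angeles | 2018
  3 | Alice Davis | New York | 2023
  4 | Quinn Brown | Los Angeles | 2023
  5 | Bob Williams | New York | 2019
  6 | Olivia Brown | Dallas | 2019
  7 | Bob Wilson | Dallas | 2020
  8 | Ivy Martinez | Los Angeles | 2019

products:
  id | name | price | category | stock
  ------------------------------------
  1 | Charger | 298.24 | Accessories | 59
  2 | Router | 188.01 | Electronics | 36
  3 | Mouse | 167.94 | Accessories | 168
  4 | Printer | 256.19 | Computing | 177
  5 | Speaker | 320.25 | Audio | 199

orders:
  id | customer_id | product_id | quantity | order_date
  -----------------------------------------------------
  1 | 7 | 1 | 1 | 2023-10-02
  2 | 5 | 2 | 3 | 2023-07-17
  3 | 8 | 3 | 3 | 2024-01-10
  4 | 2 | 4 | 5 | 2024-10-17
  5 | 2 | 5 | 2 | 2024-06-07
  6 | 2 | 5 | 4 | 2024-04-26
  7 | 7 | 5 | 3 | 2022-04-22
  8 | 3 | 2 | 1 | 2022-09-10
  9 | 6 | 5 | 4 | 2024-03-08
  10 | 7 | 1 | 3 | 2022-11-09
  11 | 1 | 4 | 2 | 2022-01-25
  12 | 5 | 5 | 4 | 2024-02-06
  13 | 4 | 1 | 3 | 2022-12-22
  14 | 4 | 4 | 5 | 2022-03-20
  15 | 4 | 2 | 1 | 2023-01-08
SELECT name, stock FROM products ORDER BY stock ASC LIMIT 4

Execution result:
name | stock
Router | 36
Charger | 59
Mouse | 168
Printer | 177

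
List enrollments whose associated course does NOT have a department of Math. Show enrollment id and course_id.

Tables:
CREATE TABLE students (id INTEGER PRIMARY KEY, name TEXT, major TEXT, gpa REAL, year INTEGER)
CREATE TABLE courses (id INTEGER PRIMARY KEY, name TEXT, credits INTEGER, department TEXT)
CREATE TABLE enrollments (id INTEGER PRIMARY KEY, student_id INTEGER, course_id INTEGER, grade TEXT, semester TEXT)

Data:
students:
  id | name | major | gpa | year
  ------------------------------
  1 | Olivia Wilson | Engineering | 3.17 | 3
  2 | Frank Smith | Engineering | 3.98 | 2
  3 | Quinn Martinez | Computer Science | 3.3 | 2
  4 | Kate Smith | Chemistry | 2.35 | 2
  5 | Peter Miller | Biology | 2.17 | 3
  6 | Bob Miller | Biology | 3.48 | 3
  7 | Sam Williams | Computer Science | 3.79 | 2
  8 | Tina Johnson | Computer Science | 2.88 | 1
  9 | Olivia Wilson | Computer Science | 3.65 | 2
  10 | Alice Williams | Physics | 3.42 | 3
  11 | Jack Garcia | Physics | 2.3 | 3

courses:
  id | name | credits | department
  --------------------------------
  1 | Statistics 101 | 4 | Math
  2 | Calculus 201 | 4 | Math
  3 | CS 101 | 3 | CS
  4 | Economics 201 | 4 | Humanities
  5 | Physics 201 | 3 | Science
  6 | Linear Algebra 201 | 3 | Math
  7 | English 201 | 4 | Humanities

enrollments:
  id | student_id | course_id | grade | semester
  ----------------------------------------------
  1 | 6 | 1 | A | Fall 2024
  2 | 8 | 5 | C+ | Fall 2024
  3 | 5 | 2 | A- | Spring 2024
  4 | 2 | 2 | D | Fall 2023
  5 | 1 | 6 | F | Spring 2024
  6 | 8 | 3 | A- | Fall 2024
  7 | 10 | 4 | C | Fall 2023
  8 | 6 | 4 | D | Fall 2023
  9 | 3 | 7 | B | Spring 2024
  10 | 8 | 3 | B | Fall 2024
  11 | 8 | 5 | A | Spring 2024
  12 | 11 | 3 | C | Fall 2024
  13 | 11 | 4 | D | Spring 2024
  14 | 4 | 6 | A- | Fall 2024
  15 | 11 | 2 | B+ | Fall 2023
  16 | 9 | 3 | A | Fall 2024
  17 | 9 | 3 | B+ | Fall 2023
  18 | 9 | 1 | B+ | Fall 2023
SELECT id, course_id FROM enrollments WHERE course_id NOT IN (SELECT id FROM courses WHERE department = 'Math')

Execution result:
id | course_id
2 | 5
6 | 3
7 | 4
8 | 4
9 | 7
10 | 3
11 | 5
12 | 3
13 | 4
16 | 3
17 | 3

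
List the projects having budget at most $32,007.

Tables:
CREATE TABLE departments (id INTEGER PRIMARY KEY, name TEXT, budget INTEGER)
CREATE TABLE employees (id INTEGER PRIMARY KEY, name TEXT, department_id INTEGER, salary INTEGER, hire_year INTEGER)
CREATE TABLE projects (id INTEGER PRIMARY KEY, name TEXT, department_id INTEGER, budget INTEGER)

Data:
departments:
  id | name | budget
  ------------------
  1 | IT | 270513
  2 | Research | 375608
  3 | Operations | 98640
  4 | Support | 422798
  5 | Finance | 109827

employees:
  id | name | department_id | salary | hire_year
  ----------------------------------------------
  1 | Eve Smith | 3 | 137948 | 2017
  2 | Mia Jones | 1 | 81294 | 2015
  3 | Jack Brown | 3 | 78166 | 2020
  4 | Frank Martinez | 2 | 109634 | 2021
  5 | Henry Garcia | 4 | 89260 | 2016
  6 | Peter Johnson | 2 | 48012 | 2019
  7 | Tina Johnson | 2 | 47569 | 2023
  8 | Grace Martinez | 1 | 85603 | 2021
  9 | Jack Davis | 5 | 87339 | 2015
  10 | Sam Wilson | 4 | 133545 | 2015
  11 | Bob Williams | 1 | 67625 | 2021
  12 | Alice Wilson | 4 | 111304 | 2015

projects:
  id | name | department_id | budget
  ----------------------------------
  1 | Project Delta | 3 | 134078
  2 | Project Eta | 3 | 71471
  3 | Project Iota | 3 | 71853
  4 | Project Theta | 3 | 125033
SELECT name, budget FROM projects WHERE budget <= 32007

Execution result:
(no rows)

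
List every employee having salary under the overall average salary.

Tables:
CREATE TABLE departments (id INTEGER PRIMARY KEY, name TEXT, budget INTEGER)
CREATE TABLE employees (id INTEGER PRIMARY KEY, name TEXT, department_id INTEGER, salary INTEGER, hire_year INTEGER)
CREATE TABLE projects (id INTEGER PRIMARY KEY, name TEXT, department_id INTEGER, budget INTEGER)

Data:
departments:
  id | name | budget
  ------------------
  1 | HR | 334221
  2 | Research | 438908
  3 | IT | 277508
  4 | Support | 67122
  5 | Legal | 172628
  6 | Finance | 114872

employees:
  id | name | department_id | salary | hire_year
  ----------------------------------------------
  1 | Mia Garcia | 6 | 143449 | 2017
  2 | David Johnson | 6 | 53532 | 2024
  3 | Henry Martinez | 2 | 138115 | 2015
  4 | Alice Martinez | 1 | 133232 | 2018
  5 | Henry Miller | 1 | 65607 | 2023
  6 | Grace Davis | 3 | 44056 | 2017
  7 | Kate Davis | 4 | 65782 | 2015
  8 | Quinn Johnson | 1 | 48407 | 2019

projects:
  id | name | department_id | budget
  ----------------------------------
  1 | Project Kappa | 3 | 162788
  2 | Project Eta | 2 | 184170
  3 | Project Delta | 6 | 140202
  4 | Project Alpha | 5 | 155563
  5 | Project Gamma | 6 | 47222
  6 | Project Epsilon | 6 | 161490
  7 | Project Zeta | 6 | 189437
SELECT name, salary FROM employees WHERE salary < (SELECT AVG(salary) FROM employees)

Execution result:
name | salary
David Johnson | 53532
Henry Miller | 65607
Grace Davis | 44056
Kate Davis | 65782
Quinn Johnson | 48407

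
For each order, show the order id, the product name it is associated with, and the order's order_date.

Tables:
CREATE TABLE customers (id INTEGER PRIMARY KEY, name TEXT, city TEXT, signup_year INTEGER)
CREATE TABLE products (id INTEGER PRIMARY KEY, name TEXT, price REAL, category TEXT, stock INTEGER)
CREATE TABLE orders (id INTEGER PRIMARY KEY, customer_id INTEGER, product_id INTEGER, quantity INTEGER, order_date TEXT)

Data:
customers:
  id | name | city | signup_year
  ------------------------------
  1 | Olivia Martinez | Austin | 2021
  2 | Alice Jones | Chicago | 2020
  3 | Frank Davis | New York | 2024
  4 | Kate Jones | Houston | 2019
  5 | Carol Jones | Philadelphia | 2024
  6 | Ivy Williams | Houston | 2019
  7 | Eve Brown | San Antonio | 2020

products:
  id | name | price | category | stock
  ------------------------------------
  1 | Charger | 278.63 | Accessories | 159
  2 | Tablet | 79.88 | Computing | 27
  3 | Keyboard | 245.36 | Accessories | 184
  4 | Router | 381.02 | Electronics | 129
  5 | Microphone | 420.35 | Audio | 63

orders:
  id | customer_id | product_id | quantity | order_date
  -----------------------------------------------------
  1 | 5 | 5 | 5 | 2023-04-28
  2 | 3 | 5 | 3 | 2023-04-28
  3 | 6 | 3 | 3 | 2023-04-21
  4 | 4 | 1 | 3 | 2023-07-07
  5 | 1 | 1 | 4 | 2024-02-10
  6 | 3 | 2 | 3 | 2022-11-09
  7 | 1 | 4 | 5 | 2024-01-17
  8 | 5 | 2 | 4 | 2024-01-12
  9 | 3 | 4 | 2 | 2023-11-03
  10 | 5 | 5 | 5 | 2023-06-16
SELECT c.id, p.name AS product, c.order_date FROM orders c JOIN products p ON c.product_id = p.id

Execution result:
id | product | order_date
1 | Microphone | 2023-04-28
2 | Microphone | 2023-04-28
3 | Keyboard | 2023-04-21
4 | Charger | 2023-07-07
5 | Charger | 2024-02-10
6 | Tablet | 2022-11-09
7 | Router | 2024-01-17
8 | Tablet | 2024-01-12
9 | Router | 2023-11-03
10 | Microphone | 2023-06-16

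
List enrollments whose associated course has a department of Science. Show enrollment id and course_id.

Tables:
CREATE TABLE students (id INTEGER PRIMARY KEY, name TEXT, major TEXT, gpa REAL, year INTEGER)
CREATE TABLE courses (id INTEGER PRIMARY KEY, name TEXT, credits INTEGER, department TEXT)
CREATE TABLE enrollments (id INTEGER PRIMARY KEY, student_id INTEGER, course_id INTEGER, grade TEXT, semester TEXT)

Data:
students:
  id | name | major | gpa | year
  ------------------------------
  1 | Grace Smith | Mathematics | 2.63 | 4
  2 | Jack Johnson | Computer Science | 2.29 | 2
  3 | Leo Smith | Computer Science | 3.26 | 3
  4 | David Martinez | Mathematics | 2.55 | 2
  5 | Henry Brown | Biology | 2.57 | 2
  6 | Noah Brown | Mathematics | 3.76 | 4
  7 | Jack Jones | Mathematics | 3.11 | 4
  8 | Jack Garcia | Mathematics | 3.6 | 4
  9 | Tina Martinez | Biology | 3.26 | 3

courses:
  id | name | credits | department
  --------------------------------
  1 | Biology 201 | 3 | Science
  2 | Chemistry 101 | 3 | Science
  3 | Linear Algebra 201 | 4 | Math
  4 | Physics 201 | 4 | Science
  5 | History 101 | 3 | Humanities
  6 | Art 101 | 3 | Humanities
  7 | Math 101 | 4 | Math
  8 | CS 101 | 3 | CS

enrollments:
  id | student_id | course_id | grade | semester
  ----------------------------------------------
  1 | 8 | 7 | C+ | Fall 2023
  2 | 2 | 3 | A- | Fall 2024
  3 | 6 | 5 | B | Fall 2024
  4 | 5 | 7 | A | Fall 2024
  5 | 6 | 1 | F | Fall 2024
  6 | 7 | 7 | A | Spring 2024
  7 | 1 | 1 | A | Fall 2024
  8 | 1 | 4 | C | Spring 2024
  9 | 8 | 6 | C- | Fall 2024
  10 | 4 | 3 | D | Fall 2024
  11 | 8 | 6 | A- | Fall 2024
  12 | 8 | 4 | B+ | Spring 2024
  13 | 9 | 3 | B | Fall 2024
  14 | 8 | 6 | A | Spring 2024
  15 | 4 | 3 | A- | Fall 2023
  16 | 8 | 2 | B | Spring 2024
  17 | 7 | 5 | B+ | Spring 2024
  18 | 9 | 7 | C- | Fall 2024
SELECT id, course_id FROM enrollments WHERE course_id IN (SELECT id FROM courses WHERE department = 'Science')

Execution result:
id | course_id
5 | 1
7 | 1
8 | 4
12 | 4
16 | 2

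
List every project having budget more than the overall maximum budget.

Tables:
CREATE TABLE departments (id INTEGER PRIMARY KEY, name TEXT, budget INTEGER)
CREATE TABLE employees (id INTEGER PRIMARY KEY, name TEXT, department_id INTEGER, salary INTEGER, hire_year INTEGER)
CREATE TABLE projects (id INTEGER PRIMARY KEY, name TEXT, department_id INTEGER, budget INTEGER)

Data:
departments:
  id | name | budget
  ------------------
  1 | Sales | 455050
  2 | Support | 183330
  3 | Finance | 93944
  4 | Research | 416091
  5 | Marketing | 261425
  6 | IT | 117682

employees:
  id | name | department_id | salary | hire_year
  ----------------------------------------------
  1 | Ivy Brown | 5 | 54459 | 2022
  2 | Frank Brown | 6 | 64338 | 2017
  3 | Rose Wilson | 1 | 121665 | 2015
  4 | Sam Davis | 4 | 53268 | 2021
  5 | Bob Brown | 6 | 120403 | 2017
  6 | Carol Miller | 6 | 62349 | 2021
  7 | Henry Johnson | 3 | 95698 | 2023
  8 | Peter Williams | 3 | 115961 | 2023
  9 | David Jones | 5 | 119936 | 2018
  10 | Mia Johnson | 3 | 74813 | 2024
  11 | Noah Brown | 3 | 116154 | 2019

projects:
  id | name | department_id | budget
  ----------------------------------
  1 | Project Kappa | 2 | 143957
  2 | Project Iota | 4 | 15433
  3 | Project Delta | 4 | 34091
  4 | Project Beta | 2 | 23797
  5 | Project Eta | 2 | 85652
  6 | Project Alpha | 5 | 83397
SELECT name, budget FROM projects WHERE budget > (SELECT MAX(budget) FROM projects)

Execution result:
(no rows)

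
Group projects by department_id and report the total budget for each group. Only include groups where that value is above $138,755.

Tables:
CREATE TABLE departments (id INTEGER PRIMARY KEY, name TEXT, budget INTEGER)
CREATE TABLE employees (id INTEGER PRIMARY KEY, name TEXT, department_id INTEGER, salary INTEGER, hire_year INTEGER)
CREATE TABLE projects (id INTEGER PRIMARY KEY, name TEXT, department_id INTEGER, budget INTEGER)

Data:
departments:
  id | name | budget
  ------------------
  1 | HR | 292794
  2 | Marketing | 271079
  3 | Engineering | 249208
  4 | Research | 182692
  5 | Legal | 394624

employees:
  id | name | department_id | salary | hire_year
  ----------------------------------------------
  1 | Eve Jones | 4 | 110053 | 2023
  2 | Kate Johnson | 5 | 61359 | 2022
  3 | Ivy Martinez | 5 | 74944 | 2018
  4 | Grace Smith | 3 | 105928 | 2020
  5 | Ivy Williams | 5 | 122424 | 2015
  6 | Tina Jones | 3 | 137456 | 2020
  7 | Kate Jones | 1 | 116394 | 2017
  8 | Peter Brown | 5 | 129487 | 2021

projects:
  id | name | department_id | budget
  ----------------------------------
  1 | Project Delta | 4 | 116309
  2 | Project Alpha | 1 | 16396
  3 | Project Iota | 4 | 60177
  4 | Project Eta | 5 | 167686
SELECT department_id, SUM(budget) AS sum_budget FROM projects GROUP BY department_id HAVING SUM(budget) > 138755

Execution result:
department_id | sum_budget
4 | 176486
5 | 167686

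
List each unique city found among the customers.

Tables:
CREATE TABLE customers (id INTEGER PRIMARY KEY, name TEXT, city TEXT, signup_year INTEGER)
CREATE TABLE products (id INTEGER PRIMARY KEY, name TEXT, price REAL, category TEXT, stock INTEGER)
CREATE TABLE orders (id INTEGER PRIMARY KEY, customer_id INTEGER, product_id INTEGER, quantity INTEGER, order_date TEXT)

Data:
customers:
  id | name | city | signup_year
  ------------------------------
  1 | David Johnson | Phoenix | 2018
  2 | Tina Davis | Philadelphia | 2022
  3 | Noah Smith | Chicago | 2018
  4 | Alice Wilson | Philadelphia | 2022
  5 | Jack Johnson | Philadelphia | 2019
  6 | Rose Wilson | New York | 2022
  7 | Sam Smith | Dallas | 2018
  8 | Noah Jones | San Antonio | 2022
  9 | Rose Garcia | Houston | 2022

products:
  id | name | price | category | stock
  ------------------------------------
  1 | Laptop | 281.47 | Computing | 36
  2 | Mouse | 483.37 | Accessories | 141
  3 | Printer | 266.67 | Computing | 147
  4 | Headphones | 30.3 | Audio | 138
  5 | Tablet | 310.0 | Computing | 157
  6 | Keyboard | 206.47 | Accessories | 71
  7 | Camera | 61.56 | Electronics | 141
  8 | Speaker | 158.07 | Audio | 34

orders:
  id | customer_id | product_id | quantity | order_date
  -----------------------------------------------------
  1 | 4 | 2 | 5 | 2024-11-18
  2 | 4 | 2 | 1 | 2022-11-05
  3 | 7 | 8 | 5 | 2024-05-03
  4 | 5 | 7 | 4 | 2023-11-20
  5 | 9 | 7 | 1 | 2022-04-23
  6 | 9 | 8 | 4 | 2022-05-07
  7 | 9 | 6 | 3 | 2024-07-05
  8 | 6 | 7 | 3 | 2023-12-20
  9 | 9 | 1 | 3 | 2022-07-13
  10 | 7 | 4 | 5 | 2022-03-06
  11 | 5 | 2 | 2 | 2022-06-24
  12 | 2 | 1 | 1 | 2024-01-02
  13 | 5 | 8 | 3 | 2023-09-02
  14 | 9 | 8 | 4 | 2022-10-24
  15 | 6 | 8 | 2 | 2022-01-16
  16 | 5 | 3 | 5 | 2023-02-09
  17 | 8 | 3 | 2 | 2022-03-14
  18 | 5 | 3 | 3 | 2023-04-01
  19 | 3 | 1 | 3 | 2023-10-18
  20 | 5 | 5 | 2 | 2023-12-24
SELECT DISTINCT city FROM customers

Execution result:
city
Phoenix
Philadelphia
Chicago
New York
Dallas
San Antonio
Houston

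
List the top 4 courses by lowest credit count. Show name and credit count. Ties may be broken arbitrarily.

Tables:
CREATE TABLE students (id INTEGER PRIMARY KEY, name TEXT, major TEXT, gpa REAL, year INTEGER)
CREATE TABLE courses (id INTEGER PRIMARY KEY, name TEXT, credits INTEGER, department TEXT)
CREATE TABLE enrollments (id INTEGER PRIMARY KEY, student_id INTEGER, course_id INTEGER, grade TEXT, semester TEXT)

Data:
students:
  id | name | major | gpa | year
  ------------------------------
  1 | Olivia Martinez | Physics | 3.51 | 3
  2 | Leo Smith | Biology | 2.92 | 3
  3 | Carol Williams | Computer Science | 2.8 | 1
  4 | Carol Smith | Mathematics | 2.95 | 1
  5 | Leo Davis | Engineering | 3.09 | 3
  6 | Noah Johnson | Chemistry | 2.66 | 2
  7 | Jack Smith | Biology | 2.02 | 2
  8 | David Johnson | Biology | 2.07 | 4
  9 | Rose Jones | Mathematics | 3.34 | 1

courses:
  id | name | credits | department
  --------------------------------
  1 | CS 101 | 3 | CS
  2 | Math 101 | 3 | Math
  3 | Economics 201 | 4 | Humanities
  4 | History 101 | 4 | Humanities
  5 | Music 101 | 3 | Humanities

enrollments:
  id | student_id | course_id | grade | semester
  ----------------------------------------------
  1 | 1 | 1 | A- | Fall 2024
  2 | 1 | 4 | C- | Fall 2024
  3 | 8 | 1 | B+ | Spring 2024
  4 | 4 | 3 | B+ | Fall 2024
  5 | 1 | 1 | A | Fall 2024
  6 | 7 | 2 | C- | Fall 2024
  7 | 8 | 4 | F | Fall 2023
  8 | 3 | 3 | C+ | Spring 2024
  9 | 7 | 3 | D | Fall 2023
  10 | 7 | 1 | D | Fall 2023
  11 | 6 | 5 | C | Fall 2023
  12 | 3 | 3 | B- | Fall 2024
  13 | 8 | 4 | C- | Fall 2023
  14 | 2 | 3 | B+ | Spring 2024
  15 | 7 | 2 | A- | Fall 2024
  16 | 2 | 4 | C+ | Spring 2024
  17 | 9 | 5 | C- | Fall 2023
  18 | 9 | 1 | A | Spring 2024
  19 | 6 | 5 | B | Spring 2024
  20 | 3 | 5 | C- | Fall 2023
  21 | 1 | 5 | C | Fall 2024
SELECT name, credits FROM courses ORDER BY credits ASC LIMIT 4

Execution result:
name | credits
CS 101 | 3
Math 101 | 3
Music 101 | 3
Economics 201 | 4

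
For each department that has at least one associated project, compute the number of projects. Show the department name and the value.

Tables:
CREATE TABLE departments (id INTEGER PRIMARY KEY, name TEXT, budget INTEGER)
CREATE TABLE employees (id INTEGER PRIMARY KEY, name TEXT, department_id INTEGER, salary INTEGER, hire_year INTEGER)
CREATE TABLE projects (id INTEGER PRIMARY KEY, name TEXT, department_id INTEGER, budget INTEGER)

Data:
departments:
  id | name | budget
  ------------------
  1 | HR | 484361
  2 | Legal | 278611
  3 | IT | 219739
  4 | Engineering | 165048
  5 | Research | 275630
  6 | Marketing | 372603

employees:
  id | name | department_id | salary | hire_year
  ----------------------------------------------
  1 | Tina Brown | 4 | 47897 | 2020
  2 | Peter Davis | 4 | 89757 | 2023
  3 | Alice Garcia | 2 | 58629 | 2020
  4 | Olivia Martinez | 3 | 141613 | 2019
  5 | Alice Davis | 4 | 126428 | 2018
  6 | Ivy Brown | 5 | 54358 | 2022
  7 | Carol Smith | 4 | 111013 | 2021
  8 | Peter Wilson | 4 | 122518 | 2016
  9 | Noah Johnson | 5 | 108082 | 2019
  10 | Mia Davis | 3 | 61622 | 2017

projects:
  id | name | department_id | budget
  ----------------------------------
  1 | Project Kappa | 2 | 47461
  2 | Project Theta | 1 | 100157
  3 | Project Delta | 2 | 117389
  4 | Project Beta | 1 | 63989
SELECT p.name, COUNT(*) AS n FROM projects c JOIN departments p ON c.department_id = p.id GROUP BY p.id, p.name

Execution result:
name | n
HR | 2
Legal | 2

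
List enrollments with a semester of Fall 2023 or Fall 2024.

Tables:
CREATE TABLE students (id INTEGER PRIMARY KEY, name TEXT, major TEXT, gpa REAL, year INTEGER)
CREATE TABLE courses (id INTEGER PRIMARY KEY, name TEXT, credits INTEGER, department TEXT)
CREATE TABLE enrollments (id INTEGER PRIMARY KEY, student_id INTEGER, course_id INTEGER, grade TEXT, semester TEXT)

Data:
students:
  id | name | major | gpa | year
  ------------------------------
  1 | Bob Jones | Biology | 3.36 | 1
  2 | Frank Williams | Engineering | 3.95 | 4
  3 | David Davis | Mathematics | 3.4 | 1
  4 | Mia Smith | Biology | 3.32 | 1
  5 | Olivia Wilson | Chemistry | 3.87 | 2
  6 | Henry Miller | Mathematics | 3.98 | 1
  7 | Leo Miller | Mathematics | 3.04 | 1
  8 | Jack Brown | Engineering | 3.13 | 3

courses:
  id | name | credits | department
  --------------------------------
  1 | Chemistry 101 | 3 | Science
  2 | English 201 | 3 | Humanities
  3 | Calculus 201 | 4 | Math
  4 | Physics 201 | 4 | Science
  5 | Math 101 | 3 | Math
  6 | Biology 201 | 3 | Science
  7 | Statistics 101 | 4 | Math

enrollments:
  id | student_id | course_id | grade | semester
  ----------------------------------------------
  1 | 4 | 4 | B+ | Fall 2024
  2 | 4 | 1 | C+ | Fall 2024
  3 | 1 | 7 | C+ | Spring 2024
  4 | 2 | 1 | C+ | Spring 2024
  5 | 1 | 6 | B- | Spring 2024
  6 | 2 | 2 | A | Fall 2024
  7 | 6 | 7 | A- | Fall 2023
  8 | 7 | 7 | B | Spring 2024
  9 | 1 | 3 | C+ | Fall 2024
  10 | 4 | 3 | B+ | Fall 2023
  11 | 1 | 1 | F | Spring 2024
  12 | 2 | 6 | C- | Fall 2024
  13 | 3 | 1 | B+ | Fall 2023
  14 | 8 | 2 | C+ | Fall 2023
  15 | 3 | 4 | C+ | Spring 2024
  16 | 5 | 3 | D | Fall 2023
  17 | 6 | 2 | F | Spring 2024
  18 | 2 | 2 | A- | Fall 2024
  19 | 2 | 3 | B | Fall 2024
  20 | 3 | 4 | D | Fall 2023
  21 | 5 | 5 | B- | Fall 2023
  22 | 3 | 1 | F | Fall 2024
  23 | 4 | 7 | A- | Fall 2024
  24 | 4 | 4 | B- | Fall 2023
SELECT id, semester FROM enrollments WHERE semester IN ('Fall 2023', 'Fall 2024')

Execution result:
id | semester
1 | Fall 2024
2 | Fall 2024
6 | Fall 2024
7 | Fall 2023
9 | Fall 2024
10 | Fall 2023
12 | Fall 2024
13 | Fall 2023
14 | Fall 2023
16 | Fall 2023
18 | Fall 2024
19 | Fall 2024
20 | Fall 2023
21 | Fall 2023
22 | Fall 2024
23 | Fall 2024
24 | Fall 2023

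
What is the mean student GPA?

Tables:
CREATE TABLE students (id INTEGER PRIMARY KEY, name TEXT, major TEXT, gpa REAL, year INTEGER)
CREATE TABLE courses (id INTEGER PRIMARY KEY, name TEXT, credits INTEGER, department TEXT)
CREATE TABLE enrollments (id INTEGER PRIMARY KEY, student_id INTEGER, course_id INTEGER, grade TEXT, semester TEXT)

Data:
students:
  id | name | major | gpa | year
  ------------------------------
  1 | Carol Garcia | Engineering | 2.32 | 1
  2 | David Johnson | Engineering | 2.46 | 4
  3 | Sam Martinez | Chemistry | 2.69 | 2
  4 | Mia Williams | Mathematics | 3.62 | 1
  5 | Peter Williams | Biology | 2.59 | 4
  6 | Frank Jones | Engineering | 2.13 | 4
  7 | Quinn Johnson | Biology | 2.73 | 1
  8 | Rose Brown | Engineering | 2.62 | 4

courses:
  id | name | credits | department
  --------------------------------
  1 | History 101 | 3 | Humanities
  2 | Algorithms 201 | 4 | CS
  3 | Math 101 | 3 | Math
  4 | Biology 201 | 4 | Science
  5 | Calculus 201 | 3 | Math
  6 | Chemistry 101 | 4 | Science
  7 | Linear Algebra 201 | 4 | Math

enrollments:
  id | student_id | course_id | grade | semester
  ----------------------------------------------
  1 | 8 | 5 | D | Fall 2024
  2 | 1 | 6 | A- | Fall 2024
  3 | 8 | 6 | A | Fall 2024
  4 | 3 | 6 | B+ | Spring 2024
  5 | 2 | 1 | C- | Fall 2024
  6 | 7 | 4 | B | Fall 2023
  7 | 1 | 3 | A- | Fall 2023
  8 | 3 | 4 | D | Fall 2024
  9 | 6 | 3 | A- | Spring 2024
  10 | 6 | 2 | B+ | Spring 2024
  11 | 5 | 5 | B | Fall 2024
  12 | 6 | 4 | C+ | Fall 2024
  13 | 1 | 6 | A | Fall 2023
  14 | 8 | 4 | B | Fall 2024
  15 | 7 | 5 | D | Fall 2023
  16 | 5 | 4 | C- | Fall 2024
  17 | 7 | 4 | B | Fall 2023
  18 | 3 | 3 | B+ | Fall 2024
SELECT AVG(gpa) FROM students

Execution result:
2.65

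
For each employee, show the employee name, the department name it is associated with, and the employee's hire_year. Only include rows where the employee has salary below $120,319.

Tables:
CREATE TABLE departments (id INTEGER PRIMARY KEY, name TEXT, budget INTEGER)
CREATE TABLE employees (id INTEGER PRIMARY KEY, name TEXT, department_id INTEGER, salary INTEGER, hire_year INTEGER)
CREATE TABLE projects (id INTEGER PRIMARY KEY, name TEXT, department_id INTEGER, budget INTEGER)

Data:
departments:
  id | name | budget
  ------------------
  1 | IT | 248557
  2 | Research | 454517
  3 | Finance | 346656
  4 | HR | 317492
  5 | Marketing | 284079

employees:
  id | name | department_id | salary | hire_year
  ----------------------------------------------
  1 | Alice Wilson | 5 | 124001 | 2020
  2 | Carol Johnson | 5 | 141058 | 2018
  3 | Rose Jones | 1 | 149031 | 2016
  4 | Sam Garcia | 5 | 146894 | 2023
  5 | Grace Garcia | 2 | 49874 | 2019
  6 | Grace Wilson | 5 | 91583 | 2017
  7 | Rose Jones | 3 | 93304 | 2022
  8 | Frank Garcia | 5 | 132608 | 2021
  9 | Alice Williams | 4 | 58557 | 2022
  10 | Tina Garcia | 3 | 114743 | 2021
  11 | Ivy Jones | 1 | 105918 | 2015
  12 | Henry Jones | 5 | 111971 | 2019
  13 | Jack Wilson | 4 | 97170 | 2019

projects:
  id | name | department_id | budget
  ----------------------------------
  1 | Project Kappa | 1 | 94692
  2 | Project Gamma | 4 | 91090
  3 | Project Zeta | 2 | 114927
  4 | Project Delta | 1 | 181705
SELECT c.name, p.name AS department, c.hire_year FROM employees c JOIN departments p ON c.department_id = p.id WHERE c.salary < 120319

Execution result:
name | department | hire_year
Grace Garcia | Research | 2019
Grace Wilson | Marketing | 2017
Rose Jones | Finance | 2022
Alice Williams | HR | 2022
Tina Garcia | Finance | 2021
Ivy Jones | IT | 2015
Henry Jones | Marketing | 2019
Jack Wilson | HR | 2019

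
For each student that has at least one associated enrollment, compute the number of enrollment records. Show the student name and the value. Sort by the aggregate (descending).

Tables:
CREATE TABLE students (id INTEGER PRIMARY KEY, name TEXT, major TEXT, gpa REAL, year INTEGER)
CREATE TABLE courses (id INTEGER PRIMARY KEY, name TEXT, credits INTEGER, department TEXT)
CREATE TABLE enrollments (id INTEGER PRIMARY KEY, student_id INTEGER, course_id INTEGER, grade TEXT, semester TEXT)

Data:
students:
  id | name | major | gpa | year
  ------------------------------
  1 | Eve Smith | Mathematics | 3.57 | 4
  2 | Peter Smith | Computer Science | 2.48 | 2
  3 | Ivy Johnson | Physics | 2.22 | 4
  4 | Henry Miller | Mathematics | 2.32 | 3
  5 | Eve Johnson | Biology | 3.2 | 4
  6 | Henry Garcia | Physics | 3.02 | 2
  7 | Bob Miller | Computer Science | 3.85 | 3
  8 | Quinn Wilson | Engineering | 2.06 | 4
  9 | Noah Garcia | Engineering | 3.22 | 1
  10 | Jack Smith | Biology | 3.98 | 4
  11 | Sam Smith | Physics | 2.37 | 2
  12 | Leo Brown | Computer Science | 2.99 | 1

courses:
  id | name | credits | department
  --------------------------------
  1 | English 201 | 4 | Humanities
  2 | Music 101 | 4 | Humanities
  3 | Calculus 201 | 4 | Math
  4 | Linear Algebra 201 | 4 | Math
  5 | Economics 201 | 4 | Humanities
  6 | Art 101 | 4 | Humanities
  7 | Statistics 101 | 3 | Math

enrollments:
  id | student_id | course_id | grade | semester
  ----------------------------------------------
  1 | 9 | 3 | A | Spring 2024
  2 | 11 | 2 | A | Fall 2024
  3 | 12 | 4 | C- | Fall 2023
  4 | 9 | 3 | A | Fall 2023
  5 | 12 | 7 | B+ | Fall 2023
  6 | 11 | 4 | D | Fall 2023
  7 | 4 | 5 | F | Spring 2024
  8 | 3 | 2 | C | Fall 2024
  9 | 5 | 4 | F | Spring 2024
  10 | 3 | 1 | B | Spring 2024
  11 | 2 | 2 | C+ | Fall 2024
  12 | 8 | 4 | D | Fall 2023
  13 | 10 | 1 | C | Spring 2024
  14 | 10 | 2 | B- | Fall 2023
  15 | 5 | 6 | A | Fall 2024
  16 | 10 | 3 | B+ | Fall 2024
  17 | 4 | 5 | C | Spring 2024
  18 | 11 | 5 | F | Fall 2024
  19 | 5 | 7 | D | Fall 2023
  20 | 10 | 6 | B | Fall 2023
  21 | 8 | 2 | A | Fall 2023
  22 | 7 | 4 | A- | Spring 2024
SELECT p.name, COUNT(*) AS n FROM enrollments c JOIN students p ON c.student_id = p.id GROUP BY p.id, p.name ORDER BY n DESC

Execution result:
name | n
Jack Smith | 4
Eve Johnson | 3
Sam Smith | 3
Ivy Johnson | 2
Henry Miller | 2
Quinn Wilson | 2
Noah Garcia | 2
Leo Brown | 2
Peter Smith | 1
Bob Miller | 1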